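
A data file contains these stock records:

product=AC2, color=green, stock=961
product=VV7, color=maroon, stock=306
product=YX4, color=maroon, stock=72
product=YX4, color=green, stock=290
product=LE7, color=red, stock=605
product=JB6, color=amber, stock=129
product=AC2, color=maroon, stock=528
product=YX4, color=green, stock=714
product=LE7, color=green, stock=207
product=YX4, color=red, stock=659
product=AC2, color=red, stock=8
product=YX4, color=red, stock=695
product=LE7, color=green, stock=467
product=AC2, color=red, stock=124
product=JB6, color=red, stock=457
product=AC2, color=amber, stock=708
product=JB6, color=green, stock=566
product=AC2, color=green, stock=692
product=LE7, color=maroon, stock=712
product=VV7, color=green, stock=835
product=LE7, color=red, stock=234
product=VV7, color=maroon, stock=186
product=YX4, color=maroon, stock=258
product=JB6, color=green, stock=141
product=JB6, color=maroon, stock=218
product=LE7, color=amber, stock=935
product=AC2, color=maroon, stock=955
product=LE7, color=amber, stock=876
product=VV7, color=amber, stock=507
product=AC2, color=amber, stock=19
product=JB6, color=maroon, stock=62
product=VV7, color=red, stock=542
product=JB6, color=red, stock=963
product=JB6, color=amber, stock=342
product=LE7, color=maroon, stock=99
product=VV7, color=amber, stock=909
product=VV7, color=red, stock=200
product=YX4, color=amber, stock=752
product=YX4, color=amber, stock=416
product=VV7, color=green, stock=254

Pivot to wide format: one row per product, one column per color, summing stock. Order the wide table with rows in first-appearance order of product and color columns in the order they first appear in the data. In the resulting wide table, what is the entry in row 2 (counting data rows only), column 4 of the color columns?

With rows in first-appearance order of product, row 2 is product=VV7. color columns in first-appearance order: green, maroon, red, amber; column 4 is amber.
Long rows with product=VV7, color=amber: 507 + 909 = 1416.

1416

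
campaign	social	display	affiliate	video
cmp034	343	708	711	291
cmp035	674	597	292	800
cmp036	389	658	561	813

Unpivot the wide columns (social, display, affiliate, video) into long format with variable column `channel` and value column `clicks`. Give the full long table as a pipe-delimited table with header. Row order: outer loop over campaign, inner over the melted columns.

| campaign | channel | clicks |
| cmp034 | social | 343 |
| cmp034 | display | 708 |
| cmp034 | affiliate | 711 |
| cmp034 | video | 291 |
| cmp035 | social | 674 |
| cmp035 | display | 597 |
| cmp035 | affiliate | 292 |
| cmp035 | video | 800 |
| cmp036 | social | 389 |
| cmp036 | display | 658 |
| cmp036 | affiliate | 561 |
| cmp036 | video | 813 |

Each (campaign, column) pair becomes one row: 3 × 4 = 12 rows.
For example, (cmp034, social) → clicks=343.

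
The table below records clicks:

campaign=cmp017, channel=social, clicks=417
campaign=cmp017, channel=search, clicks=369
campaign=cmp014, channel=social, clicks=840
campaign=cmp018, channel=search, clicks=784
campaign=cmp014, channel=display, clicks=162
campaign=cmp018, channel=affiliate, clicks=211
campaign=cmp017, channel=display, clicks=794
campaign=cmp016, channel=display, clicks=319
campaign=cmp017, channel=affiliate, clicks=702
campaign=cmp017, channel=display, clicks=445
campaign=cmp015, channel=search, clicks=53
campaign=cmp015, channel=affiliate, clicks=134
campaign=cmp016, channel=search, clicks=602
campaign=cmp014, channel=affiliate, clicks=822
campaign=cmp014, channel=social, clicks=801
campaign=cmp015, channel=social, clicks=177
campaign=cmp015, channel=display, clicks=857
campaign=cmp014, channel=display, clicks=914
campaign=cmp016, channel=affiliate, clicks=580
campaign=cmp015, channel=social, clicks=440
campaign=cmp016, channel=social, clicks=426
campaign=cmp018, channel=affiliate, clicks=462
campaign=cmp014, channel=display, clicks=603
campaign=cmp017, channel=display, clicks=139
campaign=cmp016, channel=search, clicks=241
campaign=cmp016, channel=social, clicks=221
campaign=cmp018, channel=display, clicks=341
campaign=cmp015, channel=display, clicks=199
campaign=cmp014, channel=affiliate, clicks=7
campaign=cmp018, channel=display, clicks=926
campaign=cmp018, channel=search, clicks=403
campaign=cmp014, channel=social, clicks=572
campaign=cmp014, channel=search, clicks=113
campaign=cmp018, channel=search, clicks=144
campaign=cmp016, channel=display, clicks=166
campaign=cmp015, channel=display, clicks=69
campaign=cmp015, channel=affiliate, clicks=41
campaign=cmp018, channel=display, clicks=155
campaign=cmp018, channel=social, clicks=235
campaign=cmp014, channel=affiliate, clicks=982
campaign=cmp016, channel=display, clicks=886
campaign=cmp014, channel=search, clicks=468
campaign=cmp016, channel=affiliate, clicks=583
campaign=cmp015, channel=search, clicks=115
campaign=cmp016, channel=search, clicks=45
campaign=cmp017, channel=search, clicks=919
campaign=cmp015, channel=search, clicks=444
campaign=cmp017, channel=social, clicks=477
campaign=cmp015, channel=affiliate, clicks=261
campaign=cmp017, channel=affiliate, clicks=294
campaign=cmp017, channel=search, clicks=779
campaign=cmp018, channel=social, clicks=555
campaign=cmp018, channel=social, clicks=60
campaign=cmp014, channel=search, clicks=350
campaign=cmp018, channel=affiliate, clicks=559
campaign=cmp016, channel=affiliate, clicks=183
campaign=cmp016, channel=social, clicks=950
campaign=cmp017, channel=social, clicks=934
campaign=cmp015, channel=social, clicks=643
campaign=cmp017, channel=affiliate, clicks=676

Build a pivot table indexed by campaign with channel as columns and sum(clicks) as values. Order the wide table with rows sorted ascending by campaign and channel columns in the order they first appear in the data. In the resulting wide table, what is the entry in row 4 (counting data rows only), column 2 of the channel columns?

2067

With rows sorted ascending by campaign, row 4 is campaign=cmp017. channel columns in first-appearance order: social, search, display, affiliate; column 2 is search.
Long rows with campaign=cmp017, channel=search: 369 + 919 + 779 = 2067.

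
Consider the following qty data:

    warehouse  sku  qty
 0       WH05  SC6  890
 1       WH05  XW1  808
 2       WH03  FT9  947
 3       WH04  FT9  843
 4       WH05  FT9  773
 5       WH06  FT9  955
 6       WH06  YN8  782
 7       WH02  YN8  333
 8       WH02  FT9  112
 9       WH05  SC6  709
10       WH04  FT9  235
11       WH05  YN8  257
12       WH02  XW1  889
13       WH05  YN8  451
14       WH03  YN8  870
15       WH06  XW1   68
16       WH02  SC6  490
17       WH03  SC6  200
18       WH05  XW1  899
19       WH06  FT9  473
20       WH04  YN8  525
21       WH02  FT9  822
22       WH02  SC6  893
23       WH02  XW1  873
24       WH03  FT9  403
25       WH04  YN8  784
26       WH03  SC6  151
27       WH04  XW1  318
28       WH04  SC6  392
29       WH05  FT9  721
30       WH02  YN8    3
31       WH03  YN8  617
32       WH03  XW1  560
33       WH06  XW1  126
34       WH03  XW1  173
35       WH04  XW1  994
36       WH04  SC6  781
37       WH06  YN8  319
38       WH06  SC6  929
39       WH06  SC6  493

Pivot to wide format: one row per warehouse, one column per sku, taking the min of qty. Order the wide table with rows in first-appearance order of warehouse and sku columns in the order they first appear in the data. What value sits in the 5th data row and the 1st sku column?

With rows in first-appearance order of warehouse, row 5 is warehouse=WH02. sku columns in first-appearance order: SC6, XW1, FT9, YN8; column 1 is SC6.
Long rows with warehouse=WH02, sku=SC6: min(490, 893) = 490.

490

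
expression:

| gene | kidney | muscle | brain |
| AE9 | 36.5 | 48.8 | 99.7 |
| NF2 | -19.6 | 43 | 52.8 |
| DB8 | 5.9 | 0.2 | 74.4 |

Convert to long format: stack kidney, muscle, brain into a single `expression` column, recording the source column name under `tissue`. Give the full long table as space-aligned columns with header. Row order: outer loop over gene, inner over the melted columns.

Each (gene, column) pair becomes one row: 3 × 3 = 9 rows.
For example, (AE9, kidney) → expression=36.5.

gene  tissue  expression
AE9   kidney  36.5      
AE9   muscle  48.8      
AE9   brain   99.7      
NF2   kidney  -19.6     
NF2   muscle  43        
NF2   brain   52.8      
DB8   kidney  5.9       
DB8   muscle  0.2       
DB8   brain   74.4      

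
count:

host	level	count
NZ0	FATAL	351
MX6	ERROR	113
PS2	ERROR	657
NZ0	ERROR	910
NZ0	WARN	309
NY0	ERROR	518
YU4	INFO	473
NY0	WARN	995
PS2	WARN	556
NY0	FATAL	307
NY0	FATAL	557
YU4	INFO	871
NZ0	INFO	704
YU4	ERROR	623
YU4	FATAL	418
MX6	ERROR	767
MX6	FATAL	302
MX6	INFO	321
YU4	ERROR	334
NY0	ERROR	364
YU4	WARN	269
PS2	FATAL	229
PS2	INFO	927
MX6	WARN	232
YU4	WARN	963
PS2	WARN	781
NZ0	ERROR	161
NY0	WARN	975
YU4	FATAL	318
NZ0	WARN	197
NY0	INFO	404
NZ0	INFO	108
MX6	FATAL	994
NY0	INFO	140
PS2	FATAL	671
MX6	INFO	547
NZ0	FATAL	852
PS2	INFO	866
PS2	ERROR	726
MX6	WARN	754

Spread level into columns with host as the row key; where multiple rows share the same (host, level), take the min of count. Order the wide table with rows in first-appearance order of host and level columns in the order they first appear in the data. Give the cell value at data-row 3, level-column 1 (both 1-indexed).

229

With rows in first-appearance order of host, row 3 is host=PS2. level columns in first-appearance order: FATAL, ERROR, WARN, INFO; column 1 is FATAL.
Long rows with host=PS2, level=FATAL: min(229, 671) = 229.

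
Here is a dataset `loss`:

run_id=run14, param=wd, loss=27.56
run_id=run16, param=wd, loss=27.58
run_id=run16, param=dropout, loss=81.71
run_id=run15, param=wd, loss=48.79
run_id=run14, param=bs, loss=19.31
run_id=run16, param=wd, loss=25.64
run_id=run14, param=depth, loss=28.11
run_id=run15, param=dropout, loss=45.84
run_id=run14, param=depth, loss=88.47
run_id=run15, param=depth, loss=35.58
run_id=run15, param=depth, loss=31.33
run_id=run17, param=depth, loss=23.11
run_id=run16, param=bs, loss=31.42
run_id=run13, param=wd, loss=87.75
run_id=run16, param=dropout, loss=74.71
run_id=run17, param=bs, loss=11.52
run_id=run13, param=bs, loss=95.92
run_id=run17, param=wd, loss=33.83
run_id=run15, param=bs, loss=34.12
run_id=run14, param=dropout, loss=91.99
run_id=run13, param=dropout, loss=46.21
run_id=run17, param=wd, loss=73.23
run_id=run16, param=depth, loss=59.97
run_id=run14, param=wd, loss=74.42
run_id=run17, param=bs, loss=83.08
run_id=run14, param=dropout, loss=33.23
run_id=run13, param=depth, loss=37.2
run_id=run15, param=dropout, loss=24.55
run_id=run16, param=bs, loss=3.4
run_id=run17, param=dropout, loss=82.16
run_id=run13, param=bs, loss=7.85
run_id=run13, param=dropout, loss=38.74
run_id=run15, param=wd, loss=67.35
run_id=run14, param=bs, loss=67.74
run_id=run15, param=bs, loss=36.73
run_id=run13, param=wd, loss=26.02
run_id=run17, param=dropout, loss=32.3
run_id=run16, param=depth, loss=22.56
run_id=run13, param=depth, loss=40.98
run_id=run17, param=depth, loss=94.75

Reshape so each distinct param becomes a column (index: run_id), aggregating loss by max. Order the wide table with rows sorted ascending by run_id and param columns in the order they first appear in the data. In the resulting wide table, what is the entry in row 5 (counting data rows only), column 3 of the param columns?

With rows sorted ascending by run_id, row 5 is run_id=run17. param columns in first-appearance order: wd, dropout, bs, depth; column 3 is bs.
Long rows with run_id=run17, param=bs: max(11.52, 83.08) = 83.08.

83.08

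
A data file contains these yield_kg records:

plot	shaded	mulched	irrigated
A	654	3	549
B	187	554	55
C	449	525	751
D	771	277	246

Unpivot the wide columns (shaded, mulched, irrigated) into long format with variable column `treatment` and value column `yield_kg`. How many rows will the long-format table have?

12

4 plot values × 3 melted columns = 12 rows.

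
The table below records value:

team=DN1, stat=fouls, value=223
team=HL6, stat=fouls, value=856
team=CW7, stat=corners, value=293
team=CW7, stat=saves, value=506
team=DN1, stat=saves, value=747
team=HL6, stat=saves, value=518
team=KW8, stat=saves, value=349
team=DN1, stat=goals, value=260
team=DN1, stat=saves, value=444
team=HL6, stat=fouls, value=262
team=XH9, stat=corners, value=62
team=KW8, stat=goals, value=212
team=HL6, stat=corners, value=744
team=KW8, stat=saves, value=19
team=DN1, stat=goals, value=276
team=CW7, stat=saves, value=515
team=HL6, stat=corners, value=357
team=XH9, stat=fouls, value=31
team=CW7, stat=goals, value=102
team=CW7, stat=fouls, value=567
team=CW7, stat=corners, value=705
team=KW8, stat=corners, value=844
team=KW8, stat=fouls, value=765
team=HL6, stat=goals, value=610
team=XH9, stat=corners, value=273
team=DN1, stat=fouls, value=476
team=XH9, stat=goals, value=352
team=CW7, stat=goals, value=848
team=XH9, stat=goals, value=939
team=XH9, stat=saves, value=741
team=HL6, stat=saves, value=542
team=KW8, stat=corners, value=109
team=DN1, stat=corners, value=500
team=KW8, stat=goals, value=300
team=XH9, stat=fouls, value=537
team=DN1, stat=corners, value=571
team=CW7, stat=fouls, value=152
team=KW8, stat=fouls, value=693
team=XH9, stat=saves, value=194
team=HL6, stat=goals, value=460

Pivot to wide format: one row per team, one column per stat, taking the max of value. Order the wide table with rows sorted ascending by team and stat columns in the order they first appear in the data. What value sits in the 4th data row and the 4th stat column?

300

With rows sorted ascending by team, row 4 is team=KW8. stat columns in first-appearance order: fouls, corners, saves, goals; column 4 is goals.
Long rows with team=KW8, stat=goals: max(212, 300) = 300.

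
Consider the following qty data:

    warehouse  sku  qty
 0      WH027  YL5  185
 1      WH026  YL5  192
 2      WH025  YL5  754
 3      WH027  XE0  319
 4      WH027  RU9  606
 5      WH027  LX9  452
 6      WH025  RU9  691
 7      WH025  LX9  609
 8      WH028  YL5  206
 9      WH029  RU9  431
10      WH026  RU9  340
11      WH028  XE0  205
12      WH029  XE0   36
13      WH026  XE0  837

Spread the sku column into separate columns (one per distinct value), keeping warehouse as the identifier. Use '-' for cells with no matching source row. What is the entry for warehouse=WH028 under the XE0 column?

The long row with warehouse=WH028, sku=XE0 has qty=205.

205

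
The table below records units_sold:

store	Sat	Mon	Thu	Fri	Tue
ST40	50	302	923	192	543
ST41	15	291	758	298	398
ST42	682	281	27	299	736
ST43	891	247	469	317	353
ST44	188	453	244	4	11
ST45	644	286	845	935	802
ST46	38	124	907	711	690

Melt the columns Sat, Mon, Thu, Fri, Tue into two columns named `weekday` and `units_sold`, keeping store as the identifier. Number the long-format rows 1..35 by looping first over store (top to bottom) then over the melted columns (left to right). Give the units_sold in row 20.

35 rows total (7 × 5). Row 20: index ⌊(20-1)/5⌋ = 3 into store → ST43; (20-1) mod 5 = 4 into the melted columns → Tue.
So row 20 is (ST43, Tue, 353); units_sold = 353.

353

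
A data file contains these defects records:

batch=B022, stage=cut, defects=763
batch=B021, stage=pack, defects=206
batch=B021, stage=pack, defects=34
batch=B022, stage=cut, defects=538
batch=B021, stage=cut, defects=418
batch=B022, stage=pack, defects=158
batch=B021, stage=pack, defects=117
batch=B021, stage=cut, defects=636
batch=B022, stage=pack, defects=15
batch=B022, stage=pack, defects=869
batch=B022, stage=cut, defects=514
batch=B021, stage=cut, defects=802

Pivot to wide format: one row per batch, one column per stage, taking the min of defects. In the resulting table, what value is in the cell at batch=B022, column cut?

Rows with batch=B022 and stage=cut: defects values are 763, 538, 514.
min(763, 538, 514) = 514.

514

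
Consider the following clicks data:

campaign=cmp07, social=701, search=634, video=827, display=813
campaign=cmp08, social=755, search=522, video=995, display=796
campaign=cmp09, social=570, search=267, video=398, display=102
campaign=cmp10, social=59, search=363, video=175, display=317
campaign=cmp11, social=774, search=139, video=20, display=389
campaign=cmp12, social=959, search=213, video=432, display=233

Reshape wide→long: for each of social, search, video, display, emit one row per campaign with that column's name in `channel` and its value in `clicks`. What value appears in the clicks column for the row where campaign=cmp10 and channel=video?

Unpivoting turns each (campaign, wide-column) pair into one long row.
The wide cell at row cmp10, column video holds 175, so the long row (cmp10, video) has clicks=175.

175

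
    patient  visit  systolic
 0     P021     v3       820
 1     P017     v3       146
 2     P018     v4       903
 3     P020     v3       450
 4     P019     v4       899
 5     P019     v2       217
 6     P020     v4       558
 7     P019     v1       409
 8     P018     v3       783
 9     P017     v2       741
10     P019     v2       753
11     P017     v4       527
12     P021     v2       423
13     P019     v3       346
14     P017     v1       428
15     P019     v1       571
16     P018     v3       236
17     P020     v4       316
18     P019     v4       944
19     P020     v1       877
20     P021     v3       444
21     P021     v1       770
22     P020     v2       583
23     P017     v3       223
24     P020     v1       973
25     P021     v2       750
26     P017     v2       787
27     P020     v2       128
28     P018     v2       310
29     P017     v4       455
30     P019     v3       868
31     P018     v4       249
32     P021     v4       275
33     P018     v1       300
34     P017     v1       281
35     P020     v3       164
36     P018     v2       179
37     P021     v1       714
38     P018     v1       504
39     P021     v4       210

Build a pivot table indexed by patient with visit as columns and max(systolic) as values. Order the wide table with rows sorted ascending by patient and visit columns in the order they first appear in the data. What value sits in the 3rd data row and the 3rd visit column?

With rows sorted ascending by patient, row 3 is patient=P019. visit columns in first-appearance order: v3, v4, v2, v1; column 3 is v2.
Long rows with patient=P019, visit=v2: max(217, 753) = 753.

753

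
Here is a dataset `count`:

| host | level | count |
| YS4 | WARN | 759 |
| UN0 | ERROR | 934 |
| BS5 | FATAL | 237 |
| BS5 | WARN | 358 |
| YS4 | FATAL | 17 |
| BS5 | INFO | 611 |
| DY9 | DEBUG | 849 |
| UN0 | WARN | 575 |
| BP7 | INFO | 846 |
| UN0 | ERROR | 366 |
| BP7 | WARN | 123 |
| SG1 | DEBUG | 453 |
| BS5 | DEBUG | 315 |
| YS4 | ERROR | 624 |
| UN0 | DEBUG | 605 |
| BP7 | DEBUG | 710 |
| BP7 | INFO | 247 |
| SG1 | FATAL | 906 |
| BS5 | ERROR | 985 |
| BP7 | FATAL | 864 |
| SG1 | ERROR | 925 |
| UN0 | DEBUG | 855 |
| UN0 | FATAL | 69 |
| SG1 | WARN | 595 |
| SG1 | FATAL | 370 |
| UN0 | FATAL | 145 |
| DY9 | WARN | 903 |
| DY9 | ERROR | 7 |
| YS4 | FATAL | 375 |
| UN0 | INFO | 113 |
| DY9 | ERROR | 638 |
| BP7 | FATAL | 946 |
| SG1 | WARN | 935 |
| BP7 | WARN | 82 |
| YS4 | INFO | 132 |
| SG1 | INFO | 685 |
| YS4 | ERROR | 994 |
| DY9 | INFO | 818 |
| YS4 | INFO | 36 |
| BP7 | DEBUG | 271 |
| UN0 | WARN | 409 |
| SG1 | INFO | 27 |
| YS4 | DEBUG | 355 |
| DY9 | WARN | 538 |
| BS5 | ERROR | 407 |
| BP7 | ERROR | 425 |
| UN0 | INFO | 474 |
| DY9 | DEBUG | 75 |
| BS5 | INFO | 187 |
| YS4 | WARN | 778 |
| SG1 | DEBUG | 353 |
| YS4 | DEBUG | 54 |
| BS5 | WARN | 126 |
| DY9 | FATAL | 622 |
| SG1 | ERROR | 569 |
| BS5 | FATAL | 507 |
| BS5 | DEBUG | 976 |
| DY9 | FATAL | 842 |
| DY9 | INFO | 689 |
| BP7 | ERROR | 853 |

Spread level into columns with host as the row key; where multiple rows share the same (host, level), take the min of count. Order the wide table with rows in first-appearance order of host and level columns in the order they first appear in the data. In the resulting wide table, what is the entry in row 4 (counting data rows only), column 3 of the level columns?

With rows in first-appearance order of host, row 4 is host=DY9. level columns in first-appearance order: WARN, ERROR, FATAL, INFO, DEBUG; column 3 is FATAL.
Long rows with host=DY9, level=FATAL: min(622, 842) = 622.

622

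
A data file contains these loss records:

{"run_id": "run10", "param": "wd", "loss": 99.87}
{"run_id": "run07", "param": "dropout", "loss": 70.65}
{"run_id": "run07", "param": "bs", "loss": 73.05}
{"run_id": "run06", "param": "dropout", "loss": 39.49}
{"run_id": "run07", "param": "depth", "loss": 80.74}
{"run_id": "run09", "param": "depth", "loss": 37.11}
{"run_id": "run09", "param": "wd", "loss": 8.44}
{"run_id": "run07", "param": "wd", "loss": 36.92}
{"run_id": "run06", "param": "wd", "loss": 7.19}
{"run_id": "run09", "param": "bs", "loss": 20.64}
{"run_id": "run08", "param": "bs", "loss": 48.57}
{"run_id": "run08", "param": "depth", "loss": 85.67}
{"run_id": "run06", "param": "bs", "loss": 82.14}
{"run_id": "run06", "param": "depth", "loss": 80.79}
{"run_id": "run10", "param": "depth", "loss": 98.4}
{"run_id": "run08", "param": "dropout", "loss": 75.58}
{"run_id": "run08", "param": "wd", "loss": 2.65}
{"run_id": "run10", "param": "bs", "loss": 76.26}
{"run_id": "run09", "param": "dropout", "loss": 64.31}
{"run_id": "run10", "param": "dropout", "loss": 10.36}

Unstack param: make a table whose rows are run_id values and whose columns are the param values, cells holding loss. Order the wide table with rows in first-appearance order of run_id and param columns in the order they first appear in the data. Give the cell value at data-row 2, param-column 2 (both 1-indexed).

70.65

With rows in first-appearance order of run_id, row 2 is run_id=run07. param columns in first-appearance order: wd, dropout, bs, depth; column 2 is dropout.
Long rows with run_id=run07, param=dropout: loss = 70.65.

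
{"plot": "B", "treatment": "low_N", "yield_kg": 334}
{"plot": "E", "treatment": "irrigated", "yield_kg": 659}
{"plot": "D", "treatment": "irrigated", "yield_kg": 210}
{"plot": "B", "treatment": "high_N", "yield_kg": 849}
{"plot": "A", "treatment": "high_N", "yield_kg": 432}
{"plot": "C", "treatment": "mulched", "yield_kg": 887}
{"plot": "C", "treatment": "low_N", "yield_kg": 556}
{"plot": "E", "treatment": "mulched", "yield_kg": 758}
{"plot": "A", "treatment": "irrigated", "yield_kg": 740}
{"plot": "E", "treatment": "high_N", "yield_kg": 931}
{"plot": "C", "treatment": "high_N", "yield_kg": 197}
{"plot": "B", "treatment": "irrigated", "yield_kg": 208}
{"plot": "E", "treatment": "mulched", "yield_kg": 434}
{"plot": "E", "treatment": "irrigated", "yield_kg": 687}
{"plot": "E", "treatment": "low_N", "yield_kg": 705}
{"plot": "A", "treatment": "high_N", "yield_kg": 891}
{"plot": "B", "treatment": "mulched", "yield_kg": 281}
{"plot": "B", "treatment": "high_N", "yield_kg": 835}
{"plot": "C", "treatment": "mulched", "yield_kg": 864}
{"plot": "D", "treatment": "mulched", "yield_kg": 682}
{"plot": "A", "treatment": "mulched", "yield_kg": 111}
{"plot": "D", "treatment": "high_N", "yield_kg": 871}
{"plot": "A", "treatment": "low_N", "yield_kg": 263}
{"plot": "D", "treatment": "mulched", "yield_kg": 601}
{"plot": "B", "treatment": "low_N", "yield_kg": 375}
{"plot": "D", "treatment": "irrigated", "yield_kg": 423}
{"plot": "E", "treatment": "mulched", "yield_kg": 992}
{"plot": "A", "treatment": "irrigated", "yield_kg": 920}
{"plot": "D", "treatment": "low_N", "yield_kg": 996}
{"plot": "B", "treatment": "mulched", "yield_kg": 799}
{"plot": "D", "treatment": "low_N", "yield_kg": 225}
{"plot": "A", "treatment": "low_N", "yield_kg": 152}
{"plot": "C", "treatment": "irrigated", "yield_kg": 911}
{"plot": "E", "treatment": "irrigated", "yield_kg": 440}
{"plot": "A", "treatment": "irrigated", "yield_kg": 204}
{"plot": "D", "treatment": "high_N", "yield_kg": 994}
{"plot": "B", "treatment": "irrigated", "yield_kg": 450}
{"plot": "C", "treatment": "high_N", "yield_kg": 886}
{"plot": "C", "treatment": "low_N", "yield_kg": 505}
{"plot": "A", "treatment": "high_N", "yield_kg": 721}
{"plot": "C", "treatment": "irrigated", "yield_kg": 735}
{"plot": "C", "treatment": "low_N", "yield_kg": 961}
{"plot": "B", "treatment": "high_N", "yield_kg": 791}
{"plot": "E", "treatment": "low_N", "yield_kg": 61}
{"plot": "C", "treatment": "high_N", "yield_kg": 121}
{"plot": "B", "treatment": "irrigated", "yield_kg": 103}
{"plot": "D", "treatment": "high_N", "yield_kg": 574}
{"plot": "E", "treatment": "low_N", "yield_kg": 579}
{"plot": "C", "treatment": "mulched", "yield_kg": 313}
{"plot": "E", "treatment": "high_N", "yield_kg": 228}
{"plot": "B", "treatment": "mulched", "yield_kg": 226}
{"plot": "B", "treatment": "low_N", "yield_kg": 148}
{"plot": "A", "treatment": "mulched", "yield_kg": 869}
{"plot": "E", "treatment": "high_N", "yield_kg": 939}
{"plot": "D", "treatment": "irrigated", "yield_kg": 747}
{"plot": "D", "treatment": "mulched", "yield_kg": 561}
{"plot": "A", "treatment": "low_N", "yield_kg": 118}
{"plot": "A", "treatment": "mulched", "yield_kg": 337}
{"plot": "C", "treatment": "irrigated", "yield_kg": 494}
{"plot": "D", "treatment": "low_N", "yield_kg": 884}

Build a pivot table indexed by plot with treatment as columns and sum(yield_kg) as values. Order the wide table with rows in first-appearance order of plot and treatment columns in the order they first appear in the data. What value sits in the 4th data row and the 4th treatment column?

1317

With rows in first-appearance order of plot, row 4 is plot=A. treatment columns in first-appearance order: low_N, irrigated, high_N, mulched; column 4 is mulched.
Long rows with plot=A, treatment=mulched: 111 + 869 + 337 = 1317.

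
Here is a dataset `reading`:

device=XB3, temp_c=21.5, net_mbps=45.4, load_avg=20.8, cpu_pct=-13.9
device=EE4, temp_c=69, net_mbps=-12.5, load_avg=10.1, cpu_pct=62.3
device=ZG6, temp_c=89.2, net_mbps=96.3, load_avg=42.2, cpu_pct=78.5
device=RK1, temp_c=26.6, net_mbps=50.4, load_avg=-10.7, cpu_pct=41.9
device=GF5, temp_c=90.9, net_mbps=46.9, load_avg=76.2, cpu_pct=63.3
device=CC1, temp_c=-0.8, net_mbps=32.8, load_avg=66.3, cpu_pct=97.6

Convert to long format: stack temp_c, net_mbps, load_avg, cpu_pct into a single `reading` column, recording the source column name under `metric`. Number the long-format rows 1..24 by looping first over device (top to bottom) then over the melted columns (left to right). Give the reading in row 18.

24 rows total (6 × 4). Row 18: index ⌊(18-1)/4⌋ = 4 into device → GF5; (18-1) mod 4 = 1 into the melted columns → net_mbps.
So row 18 is (GF5, net_mbps, 46.9); reading = 46.9.

46.9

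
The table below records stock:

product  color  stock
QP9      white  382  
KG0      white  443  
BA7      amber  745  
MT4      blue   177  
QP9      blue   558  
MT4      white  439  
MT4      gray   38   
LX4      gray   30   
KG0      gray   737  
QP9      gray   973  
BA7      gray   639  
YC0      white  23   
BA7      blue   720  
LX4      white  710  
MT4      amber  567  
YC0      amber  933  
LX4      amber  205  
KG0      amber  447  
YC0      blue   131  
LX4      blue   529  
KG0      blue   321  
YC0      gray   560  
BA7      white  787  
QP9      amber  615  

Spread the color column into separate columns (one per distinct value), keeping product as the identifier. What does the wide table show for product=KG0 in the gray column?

737

Wide layout: rows indexed by product, columns are the 4 distinct color values (white, amber, blue, gray).
Cell (product=KG0, color=gray) draws from the long row where product=KG0 and color=gray, which has stock=737.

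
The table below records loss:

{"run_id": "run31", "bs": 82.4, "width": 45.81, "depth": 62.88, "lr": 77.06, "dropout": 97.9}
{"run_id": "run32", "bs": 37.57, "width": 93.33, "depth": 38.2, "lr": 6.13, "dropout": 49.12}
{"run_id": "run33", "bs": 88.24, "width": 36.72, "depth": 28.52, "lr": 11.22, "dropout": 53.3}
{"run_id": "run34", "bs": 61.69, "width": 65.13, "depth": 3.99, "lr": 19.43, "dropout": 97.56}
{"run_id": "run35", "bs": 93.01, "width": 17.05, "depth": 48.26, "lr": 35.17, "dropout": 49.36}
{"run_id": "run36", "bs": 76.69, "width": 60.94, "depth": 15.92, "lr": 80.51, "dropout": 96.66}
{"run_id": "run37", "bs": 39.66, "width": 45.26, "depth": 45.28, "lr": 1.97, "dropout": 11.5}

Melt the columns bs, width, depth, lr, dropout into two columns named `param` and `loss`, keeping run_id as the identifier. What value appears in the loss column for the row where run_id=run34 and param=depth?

3.99

Unpivoting turns each (run_id, wide-column) pair into one long row.
The wide cell at row run34, column depth holds 3.99, so the long row (run34, depth) has loss=3.99.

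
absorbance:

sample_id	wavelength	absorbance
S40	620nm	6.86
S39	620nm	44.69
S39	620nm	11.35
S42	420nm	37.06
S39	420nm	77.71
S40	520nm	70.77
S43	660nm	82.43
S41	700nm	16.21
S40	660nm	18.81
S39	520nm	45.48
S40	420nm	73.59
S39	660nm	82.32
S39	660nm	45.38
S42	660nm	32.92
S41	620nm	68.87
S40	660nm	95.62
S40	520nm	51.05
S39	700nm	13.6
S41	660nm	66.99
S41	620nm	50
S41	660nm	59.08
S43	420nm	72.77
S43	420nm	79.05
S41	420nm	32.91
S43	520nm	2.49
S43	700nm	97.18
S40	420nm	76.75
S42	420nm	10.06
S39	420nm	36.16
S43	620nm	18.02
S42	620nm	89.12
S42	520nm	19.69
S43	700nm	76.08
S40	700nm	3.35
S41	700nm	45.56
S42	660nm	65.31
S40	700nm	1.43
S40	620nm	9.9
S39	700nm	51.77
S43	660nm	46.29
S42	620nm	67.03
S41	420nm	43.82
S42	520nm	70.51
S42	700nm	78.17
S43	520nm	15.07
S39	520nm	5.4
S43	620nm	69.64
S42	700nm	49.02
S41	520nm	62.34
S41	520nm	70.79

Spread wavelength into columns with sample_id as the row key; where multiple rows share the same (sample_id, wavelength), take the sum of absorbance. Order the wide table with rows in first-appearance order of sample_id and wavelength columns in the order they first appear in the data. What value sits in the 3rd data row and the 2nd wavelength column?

With rows in first-appearance order of sample_id, row 3 is sample_id=S42. wavelength columns in first-appearance order: 620nm, 420nm, 520nm, 660nm, 700nm; column 2 is 420nm.
Long rows with sample_id=S42, wavelength=420nm: 37.06 + 10.06 = 47.12.

47.12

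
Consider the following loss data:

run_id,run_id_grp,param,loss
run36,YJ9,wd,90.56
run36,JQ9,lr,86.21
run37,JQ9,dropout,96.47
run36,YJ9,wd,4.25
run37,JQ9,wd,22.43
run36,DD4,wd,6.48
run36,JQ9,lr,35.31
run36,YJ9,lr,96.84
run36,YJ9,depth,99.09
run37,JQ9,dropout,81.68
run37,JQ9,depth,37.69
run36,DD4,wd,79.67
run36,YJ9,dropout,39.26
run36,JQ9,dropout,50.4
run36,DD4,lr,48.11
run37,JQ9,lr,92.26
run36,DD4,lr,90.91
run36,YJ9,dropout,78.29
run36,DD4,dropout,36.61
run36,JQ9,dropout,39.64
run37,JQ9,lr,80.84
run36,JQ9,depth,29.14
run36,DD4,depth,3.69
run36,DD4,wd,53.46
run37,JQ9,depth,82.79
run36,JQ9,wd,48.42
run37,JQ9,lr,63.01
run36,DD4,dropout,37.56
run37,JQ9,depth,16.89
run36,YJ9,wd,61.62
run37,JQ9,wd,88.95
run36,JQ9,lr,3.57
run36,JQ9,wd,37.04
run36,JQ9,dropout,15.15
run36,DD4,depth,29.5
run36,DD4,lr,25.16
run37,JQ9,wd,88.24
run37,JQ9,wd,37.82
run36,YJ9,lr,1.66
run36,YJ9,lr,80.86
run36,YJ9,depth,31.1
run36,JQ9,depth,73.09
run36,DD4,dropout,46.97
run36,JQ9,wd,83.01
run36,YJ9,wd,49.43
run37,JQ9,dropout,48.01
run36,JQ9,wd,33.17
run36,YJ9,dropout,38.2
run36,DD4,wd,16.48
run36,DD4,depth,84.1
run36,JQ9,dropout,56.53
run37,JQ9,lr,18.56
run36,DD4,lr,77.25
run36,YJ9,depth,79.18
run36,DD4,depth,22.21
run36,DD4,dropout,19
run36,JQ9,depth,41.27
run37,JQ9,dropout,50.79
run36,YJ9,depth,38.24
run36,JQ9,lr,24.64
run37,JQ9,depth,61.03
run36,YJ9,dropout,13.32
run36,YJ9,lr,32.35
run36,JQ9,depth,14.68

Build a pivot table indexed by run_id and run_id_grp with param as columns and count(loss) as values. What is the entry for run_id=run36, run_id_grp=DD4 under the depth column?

Rows with run_id=run36, run_id_grp=DD4 and param=depth: loss values are 3.69, 29.5, 84.1, 22.21.
4 rows match — count = 4.

4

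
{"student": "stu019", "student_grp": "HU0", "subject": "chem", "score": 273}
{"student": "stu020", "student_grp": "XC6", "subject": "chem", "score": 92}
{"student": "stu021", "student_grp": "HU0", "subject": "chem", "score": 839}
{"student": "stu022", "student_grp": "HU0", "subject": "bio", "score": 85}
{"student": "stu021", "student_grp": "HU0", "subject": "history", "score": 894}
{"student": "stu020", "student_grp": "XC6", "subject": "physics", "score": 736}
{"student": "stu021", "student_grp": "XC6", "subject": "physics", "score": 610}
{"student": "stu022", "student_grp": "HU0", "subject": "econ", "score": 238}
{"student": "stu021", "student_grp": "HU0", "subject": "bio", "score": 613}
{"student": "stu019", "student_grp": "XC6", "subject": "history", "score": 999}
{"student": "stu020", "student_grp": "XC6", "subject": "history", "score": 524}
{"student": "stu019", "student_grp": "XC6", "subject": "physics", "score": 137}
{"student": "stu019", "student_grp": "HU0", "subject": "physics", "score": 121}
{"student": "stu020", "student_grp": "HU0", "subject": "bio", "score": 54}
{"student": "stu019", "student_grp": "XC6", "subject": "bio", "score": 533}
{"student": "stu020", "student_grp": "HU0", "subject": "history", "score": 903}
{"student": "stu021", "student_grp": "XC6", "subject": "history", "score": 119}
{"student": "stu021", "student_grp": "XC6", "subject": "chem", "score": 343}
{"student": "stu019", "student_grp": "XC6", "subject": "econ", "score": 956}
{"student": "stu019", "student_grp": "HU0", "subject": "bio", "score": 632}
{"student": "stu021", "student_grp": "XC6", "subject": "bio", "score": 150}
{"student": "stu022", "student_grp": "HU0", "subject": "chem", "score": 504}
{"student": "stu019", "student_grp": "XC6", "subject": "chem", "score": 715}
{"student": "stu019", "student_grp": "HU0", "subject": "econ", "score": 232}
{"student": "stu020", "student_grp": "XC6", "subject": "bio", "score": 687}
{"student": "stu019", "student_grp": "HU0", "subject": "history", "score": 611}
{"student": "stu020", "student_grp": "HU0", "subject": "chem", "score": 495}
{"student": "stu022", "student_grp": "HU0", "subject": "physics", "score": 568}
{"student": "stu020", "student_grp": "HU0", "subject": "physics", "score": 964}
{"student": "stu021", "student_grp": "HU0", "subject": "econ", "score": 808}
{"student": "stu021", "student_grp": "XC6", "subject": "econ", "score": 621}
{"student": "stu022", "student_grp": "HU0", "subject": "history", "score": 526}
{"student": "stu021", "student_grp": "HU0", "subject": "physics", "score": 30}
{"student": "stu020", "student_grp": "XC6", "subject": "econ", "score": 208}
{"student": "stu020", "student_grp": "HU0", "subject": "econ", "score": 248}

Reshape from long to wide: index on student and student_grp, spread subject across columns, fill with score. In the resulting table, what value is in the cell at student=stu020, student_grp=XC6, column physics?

Wide layout: rows indexed by student and student_grp, columns are the 5 distinct subject values (chem, bio, history, physics, econ).
Cell (student=stu020, student_grp=XC6, subject=physics) draws from the long row where student=stu020, student_grp=XC6 and subject=physics, which has score=736.

736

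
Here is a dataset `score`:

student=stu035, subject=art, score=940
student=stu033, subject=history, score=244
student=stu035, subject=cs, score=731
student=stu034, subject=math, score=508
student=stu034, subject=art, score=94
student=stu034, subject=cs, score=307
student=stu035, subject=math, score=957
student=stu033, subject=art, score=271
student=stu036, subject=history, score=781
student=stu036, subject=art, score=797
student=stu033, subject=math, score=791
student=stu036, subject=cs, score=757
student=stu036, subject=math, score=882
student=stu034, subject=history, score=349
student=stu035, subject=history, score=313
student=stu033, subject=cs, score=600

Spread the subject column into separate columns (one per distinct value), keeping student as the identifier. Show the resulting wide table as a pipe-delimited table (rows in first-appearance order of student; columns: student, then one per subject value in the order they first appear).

Columns: student plus the 4 distinct subject values (art, history, cs, math).
For example, row stu035 column art takes score=940 from the long row (stu035, art).

| student | art | history | cs | math |
| stu035 | 940 | 313 | 731 | 957 |
| stu033 | 271 | 244 | 600 | 791 |
| stu034 | 94 | 349 | 307 | 508 |
| stu036 | 797 | 781 | 757 | 882 |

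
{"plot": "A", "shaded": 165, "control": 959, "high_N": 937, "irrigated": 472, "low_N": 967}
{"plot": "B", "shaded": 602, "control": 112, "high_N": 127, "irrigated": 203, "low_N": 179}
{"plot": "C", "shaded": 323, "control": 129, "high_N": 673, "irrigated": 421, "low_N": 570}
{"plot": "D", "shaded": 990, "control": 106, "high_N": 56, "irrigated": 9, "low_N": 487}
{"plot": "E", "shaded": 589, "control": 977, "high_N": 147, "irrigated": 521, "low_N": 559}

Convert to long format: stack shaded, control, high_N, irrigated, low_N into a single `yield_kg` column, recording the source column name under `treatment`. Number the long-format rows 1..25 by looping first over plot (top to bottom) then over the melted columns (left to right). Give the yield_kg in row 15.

570

25 rows total (5 × 5). Row 15: index ⌊(15-1)/5⌋ = 2 into plot → C; (15-1) mod 5 = 4 into the melted columns → low_N.
So row 15 is (C, low_N, 570); yield_kg = 570.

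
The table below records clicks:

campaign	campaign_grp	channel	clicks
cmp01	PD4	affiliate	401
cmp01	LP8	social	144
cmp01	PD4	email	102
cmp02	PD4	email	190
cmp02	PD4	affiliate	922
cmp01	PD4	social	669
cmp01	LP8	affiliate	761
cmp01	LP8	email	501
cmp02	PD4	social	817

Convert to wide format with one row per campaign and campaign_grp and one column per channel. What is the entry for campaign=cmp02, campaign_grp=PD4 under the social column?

Wide layout: rows indexed by campaign and campaign_grp, columns are the 3 distinct channel values (affiliate, social, email).
Cell (campaign=cmp02, campaign_grp=PD4, channel=social) draws from the long row where campaign=cmp02, campaign_grp=PD4 and channel=social, which has clicks=817.

817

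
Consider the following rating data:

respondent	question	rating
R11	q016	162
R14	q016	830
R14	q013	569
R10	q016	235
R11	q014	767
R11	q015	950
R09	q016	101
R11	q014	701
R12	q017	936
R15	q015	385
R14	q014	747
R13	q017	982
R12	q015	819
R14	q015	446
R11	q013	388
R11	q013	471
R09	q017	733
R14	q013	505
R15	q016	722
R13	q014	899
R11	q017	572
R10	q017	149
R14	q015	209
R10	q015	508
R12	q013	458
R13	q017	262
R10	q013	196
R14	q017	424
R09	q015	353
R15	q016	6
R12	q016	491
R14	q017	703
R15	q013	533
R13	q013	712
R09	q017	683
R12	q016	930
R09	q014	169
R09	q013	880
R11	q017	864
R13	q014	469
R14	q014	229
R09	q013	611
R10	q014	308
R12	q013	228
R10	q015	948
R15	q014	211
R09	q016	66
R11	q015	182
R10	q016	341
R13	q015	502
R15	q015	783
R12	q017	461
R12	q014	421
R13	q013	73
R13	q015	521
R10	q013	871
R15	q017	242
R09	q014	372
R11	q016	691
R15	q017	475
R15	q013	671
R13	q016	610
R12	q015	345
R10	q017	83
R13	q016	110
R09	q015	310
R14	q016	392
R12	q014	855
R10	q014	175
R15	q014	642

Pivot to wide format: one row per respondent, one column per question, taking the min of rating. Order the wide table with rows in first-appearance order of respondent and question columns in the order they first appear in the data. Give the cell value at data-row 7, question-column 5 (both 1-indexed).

With rows in first-appearance order of respondent, row 7 is respondent=R13. question columns in first-appearance order: q016, q013, q014, q015, q017; column 5 is q017.
Long rows with respondent=R13, question=q017: min(982, 262) = 262.

262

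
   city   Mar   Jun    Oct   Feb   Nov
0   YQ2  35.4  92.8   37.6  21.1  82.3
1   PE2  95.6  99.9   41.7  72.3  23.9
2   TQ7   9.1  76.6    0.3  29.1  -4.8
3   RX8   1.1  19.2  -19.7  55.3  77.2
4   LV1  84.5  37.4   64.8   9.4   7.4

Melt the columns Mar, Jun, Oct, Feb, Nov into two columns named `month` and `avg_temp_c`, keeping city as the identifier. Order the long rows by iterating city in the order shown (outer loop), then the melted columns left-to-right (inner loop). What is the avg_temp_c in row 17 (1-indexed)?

25 rows total (5 × 5). Row 17: index ⌊(17-1)/5⌋ = 3 into city → RX8; (17-1) mod 5 = 1 into the melted columns → Jun.
So row 17 is (RX8, Jun, 19.2); avg_temp_c = 19.2.

19.2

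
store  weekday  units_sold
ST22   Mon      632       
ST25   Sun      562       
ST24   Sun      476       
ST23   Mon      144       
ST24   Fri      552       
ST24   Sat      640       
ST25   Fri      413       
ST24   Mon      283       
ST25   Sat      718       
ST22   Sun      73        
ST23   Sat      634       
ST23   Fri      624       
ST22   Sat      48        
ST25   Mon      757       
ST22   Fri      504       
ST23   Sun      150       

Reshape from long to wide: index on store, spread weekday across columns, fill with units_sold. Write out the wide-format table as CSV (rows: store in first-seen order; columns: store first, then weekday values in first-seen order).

Columns: store plus the 4 distinct weekday values (Mon, Sun, Fri, Sat).
For example, row ST22 column Mon takes units_sold=632 from the long row (ST22, Mon).

store,Mon,Sun,Fri,Sat
ST22,632,73,504,48
ST25,757,562,413,718
ST24,283,476,552,640
ST23,144,150,624,634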